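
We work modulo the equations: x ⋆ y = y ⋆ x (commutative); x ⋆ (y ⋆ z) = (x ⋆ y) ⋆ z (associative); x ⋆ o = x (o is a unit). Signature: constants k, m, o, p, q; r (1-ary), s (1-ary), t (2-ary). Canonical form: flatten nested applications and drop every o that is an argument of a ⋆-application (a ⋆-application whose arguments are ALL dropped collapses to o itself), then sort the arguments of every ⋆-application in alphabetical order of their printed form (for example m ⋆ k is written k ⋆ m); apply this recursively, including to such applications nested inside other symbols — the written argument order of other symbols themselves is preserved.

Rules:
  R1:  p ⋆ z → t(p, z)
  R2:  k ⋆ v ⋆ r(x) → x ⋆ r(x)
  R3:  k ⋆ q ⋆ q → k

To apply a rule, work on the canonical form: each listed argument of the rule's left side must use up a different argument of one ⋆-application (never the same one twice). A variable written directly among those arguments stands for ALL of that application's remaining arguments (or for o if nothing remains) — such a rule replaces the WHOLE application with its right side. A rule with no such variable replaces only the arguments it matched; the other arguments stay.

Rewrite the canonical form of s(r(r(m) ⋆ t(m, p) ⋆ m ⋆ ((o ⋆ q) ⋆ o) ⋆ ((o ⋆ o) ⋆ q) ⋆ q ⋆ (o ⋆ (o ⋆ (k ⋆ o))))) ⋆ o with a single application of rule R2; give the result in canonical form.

Canonical form:  s(r(k ⋆ m ⋆ q ⋆ q ⋆ q ⋆ r(m) ⋆ t(m, p)))
Match R2:  consume k, r(m);  v := m ⋆ q ⋆ q ⋆ q ⋆ t(m, p), x := m
Every leftover argument binds to the variable; the entire application is replaced.
Result:  s(r(m ⋆ r(m)))

Answer: s(r(m ⋆ r(m)))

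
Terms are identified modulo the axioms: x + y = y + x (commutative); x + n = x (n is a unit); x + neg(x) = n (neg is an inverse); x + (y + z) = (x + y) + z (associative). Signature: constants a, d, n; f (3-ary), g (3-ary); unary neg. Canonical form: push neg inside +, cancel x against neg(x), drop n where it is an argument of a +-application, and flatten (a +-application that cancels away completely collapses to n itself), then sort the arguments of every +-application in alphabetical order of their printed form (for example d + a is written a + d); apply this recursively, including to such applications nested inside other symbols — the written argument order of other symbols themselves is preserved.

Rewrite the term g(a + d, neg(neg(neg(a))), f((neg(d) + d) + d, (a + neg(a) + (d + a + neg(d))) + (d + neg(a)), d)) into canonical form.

Answer: g(a + d, neg(a), f(d, d, d))

Derivation:
Descend into:  (a + neg(a) + (d + a + neg(d))) + (d + neg(a))
Cancel inverse pairs:  a cancels
Collect terms:  d
Reassemble:  g(a + d, neg(a), f(d, d, d))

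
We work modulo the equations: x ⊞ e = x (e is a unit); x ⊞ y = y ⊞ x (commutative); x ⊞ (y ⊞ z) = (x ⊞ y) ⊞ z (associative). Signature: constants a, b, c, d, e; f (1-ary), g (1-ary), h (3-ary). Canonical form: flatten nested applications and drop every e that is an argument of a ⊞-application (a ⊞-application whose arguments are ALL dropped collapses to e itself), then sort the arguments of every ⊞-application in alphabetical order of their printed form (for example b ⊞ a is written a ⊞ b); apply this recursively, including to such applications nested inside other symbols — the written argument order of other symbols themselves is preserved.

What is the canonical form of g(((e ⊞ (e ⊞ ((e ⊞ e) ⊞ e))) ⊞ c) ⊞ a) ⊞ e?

Canonicalize subterm:  g(((e ⊞ (e ⊞ ((e ⊞ e) ⊞ e))) ⊞ c) ⊞ a)  →  g(a ⊞ c)
Unit:  drop e
Sort arguments:  g(a ⊞ c)

Answer: g(a ⊞ c)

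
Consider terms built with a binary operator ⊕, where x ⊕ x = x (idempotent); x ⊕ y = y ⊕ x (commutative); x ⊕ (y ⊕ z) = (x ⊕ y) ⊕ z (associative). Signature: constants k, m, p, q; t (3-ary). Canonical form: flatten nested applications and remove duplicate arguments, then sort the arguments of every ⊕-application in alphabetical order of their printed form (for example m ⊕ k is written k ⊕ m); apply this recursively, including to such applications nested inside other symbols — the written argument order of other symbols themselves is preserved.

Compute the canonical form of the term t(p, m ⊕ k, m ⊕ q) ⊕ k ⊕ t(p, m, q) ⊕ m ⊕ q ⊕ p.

Simplify inside:  t(p, m ⊕ k, m ⊕ q)  →  t(p, k ⊕ m, m ⊕ q)
Sort:  k ⊕ m ⊕ p ⊕ q ⊕ t(p, k ⊕ m, m ⊕ q) ⊕ t(p, m, q)

Answer: k ⊕ m ⊕ p ⊕ q ⊕ t(p, k ⊕ m, m ⊕ q) ⊕ t(p, m, q)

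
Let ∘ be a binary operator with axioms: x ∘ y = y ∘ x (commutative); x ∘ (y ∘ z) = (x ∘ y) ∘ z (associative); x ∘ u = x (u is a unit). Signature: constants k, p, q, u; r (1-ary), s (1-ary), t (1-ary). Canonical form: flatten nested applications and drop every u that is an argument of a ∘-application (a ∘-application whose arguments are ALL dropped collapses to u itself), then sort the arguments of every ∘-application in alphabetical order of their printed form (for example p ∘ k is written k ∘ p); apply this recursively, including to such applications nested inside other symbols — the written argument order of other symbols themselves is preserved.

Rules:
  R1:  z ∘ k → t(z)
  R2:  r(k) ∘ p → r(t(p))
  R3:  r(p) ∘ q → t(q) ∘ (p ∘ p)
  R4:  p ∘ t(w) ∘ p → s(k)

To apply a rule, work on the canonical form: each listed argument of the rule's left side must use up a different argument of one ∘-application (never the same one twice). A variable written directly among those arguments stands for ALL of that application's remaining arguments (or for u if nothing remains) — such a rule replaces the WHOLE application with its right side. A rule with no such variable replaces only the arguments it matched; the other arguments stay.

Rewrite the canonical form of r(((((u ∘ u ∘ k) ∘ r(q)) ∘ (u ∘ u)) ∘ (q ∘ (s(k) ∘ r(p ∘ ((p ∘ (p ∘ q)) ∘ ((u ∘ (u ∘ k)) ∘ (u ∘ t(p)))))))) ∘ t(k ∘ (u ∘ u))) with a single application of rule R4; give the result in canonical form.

Canonical form:  r(k ∘ q ∘ r(k ∘ p ∘ p ∘ p ∘ q ∘ t(p)) ∘ r(q) ∘ s(k) ∘ t(k))
Match R4:  consume p, p, t(p);  w := p
New term:  r(k ∘ q ∘ r(k ∘ p ∘ q ∘ s(k)) ∘ r(q) ∘ s(k) ∘ t(k))

Answer: r(k ∘ q ∘ r(k ∘ p ∘ q ∘ s(k)) ∘ r(q) ∘ s(k) ∘ t(k))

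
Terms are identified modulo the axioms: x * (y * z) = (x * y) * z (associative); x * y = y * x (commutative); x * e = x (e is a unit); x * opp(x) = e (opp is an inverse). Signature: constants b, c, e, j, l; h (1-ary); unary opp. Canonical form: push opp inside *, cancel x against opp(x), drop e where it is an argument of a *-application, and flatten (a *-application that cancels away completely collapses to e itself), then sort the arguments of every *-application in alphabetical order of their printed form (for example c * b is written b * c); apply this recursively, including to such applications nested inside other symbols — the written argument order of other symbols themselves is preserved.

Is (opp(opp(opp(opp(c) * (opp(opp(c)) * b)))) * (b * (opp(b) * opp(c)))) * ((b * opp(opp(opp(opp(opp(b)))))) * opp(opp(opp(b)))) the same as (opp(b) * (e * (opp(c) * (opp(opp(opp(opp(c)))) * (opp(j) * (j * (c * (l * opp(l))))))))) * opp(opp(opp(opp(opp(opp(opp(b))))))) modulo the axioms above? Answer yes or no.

Answer: no — opp(b) * opp(b) * opp(c) vs c * opp(b) * opp(b)

Derivation:
Left:  (opp(opp(opp(opp(c) * (opp(opp(c)) * b)))) * (b * (opp(b) * opp(c)))) * ((b * opp(opp(opp(opp(opp(b)))))) * opp(opp(opp(b))))
  Push opp inside:  distribute opp over * and collapse double opp
  Combine occurrences:  opp(c) * opp(b) * opp(b)
  Sort arguments:  opp(b) * opp(b) * opp(c)
Right:  (opp(b) * (e * (opp(c) * (opp(opp(opp(opp(c)))) * (opp(j) * (j * (c * (l * opp(l))))))))) * opp(opp(opp(opp(opp(opp(opp(b)))))))
  Push opp inside:  distribute opp over * and collapse double opp
  Inverses cancel:  j cancels; l cancels
  Collect:  opp(b) * opp(b) * c
  Sort:  c * opp(b) * opp(b)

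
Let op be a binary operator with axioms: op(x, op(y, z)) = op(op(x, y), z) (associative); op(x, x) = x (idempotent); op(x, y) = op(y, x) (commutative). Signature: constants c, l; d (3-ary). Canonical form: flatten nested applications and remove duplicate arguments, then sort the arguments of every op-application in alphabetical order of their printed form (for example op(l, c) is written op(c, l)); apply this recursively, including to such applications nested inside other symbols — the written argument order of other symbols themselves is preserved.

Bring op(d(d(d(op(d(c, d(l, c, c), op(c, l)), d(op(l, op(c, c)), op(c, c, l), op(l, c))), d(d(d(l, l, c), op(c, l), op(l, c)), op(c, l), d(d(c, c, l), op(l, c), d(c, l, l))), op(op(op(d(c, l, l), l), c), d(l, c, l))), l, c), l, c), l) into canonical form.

Answer: op(d(d(d(op(d(c, d(l, c, c), op(c, l)), d(op(c, l), op(c, l), op(c, l))), d(d(d(l, l, c), op(c, l), op(c, l)), op(c, l), d(d(c, c, l), op(c, l), d(c, l, l))), op(c, d(c, l, l), d(l, c, l), l)), l, c), l, c), l)

Derivation:
Inside:  d(d(d(op(d(c, d(l, c, c), op(c, l)), d(op(l, op(c, c)), op(c, c, l), op(l, c))), d(d(d(l, l, c), op(c, l), op(l, c)), op(c, l), d(d(c, c, l), op(l, c), d(c, l, l))), op(op(op(d(c, l, l), l), c), d(l, c, l))), l, c), l, c)  →  d(d(d(op(d(c, d(l, c, c), op(c, l)), d(op(c, l), op(c, l), op(c, l))), d(d(d(l, l, c), op(c, l), op(c, l)), op(c, l), d(d(c, c, l), op(c, l), d(c, l, l))), op(c, d(c, l, l), d(l, c, l), l)), l, c), l, c)
Order the arguments:  op(d(d(d(op(d(c, d(l, c, c), op(c, l)), d(op(c, l), op(c, l), op(c, l))), d(d(d(l, l, c), op(c, l), op(c, l)), op(c, l), d(d(c, c, l), op(c, l), d(c, l, l))), op(c, d(c, l, l), d(l, c, l), l)), l, c), l, c), l)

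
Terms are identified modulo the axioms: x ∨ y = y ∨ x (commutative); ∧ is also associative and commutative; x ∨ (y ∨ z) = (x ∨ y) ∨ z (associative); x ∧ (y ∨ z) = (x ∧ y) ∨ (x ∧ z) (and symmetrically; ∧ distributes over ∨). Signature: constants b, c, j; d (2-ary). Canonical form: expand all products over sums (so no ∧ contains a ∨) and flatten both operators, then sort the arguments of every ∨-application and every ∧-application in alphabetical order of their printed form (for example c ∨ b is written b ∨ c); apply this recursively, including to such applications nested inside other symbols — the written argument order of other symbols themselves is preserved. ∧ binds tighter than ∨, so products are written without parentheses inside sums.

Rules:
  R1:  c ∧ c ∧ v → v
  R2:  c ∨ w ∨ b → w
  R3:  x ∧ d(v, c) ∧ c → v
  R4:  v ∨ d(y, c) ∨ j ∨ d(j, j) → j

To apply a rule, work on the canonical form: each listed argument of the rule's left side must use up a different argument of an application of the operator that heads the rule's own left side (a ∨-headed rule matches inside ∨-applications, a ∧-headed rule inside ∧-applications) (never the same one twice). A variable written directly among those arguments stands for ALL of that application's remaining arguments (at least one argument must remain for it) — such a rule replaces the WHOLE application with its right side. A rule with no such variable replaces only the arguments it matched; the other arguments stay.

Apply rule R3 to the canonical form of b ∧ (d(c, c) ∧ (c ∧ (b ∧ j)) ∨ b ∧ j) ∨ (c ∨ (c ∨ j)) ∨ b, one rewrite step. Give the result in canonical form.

Canonical form:  b ∨ b ∧ b ∧ c ∧ d(c, c) ∧ j ∨ b ∧ b ∧ j ∨ c ∨ c ∨ j
Apply R3:  consuming c, d(c, c);  v := c, x := b ∧ b ∧ j
Every leftover argument binds to the variable; the entire application is replaced.
Giving:  b ∨ b ∧ b ∧ j ∨ c ∨ c ∨ c ∨ j

Answer: b ∨ b ∧ b ∧ j ∨ c ∨ c ∨ c ∨ j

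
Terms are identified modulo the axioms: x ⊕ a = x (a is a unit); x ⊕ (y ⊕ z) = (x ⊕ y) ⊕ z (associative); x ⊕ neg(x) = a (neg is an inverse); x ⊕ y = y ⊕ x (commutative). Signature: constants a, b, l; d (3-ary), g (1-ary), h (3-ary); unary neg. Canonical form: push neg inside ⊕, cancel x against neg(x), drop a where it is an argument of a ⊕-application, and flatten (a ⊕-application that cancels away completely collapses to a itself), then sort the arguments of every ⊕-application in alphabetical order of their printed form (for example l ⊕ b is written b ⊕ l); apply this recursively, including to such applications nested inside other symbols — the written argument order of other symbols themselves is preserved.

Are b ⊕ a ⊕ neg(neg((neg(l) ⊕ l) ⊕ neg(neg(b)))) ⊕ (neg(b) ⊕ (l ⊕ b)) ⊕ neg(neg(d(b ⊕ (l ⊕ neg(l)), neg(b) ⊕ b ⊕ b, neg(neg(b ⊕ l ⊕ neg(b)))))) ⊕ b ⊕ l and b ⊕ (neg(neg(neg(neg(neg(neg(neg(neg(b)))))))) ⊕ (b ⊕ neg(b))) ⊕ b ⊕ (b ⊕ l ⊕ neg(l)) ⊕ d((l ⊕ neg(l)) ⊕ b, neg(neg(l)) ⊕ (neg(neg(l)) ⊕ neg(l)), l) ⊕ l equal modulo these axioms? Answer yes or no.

Left:  b ⊕ a ⊕ neg(neg((neg(l) ⊕ l) ⊕ neg(neg(b)))) ⊕ (neg(b) ⊕ (l ⊕ b)) ⊕ neg(neg(d(b ⊕ (l ⊕ neg(l)), neg(b) ⊕ b ⊕ b, neg(neg(b ⊕ l ⊕ neg(b)))))) ⊕ b ⊕ l
  Push neg inside:  distribute neg over ⊕ and collapse double neg
  Collect:  b ⊕ b ⊕ b ⊕ l ⊕ l ⊕ d(b, b, l)
  Sort:  b ⊕ b ⊕ b ⊕ d(b, b, l) ⊕ l ⊕ l
Right:  b ⊕ (neg(neg(neg(neg(neg(neg(neg(neg(b)))))))) ⊕ (b ⊕ neg(b))) ⊕ b ⊕ (b ⊕ l ⊕ neg(l)) ⊕ d((l ⊕ neg(l)) ⊕ b, neg(neg(l)) ⊕ (neg(neg(l)) ⊕ neg(l)), l) ⊕ l
  Push neg inside:  distribute neg over ⊕ and collapse double neg
  Collect:  b ⊕ b ⊕ b ⊕ b ⊕ l ⊕ d(b, l, l)
  Order the arguments:  b ⊕ b ⊕ b ⊕ b ⊕ d(b, l, l) ⊕ l

Answer: no — b ⊕ b ⊕ b ⊕ d(b, b, l) ⊕ l ⊕ l vs b ⊕ b ⊕ b ⊕ b ⊕ d(b, l, l) ⊕ l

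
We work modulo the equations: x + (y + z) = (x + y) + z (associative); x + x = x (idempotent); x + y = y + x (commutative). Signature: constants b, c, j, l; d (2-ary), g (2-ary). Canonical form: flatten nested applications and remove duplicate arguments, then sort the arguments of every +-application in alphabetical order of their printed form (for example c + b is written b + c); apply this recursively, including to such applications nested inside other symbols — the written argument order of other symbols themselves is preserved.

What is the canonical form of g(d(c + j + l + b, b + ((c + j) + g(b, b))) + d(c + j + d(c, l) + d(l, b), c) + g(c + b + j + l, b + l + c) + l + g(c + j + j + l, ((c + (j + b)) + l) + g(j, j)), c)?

Focus inside:  d(c + j + l + b, b + ((c + j) + g(b, b))) + d(c + j + d(c, l) + d(l, b), c) + g(c + b + j + l, b + l + c) + l + g(c + j + j + l, ((c + (j + b)) + l) + g(j, j))
Canonicalize subterm:  d(c + j + l + b, b + ((c + j) + g(b, b)))  →  d(b + c + j + l, b + c + g(b, b) + j)
Simplify inside:  d(c + j + d(c, l) + d(l, b), c)  →  d(c + d(c, l) + d(l, b) + j, c)
Canonicalize subterm:  g(c + b + j + l, b + l + c)  →  g(b + c + j + l, b + c + l)
Order the arguments:  d(b + c + j + l, b + c + g(b, b) + j) + d(c + d(c, l) + d(l, b) + j, c) + g(b + c + j + l, b + c + l) + g(c + j + l, b + c + g(j, j) + j + l) + l
Rebuild:  g(d(b + c + j + l, b + c + g(b, b) + j) + d(c + d(c, l) + d(l, b) + j, c) + g(b + c + j + l, b + c + l) + g(c + j + l, b + c + g(j, j) + j + l) + l, c)

Answer: g(d(b + c + j + l, b + c + g(b, b) + j) + d(c + d(c, l) + d(l, b) + j, c) + g(b + c + j + l, b + c + l) + g(c + j + l, b + c + g(j, j) + j + l) + l, c)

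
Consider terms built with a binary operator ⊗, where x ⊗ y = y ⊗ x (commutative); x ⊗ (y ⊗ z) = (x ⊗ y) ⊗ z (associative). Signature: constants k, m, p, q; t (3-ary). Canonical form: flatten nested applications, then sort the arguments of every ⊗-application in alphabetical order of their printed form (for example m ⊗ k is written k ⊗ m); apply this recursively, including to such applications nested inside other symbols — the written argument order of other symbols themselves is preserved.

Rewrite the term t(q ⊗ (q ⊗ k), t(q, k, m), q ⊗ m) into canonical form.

Focus inside:  q ⊗ (q ⊗ k)
Un-nest:  q ⊗ q ⊗ k
Sort:  k ⊗ q ⊗ q
Put back:  t(k ⊗ q ⊗ q, t(q, k, m), m ⊗ q)

Answer: t(k ⊗ q ⊗ q, t(q, k, m), m ⊗ q)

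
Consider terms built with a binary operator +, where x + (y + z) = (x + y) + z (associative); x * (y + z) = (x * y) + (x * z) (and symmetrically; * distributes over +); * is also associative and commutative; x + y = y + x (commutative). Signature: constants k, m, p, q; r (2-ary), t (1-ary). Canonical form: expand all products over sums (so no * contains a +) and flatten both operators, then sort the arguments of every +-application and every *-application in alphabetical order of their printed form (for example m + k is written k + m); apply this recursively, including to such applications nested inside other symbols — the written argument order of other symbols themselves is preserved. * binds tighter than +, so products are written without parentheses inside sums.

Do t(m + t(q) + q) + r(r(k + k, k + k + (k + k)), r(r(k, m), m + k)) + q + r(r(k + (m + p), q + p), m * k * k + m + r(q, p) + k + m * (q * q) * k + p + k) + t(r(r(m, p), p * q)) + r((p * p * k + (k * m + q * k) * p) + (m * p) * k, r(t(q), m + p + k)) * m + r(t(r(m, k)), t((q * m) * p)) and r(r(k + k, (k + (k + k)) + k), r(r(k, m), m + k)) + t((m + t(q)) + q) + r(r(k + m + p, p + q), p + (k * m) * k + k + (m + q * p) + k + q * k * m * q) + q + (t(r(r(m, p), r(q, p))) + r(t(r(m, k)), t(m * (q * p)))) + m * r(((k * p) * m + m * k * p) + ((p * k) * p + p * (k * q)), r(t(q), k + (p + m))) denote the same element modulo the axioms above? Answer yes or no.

Left:  t(m + t(q) + q) + r(r(k + k, k + k + (k + k)), r(r(k, m), m + k)) + q + r(r(k + (m + p), q + p), m * k * k + m + r(q, p) + k + m * (q * q) * k + p + k) + t(r(r(m, p), p * q)) + r((p * p * k + (k * m + q * k) * p) + (m * p) * k, r(t(q), m + p + k)) * m + r(t(r(m, k)), t((q * m) * p))
  Expand products over sums:  t(m + q + t(q)) + r(r(k + k, k + k + k + k), r(r(k, m), k + m)) + q + r(r(k + m + p, p + q), k + k + k * k * m + k * m * q * q + m + p + r(q, p)) + t(r(r(m, p), p * q)) + m * r(k * m * p + k * m * p + k * p * p + k * p * q, r(t(q), k + m + p)) + r(t(r(m, k)), t(m * p * q))
  Order the arguments:  m * r(k * m * p + k * m * p + k * p * p + k * p * q, r(t(q), k + m + p)) + q + r(r(k + k, k + k + k + k), r(r(k, m), k + m)) + r(r(k + m + p, p + q), k + k + k * k * m + k * m * q * q + m + p + r(q, p)) + r(t(r(m, k)), t(m * p * q)) + t(m + q + t(q)) + t(r(r(m, p), p * q))
Right:  r(r(k + k, (k + (k + k)) + k), r(r(k, m), m + k)) + t((m + t(q)) + q) + r(r(k + m + p, p + q), p + (k * m) * k + k + (m + q * p) + k + q * k * m * q) + q + (t(r(r(m, p), r(q, p))) + r(t(r(m, k)), t(m * (q * p)))) + m * r(((k * p) * m + m * k * p) + ((p * k) * p + p * (k * q)), r(t(q), k + (p + m)))
  Merge nested applications:  r(r(k + k, k + k + k + k), r(r(k, m), k + m)) + t(m + q + t(q)) + r(r(k + m + p, p + q), k + k + k * k * m + k * m * q * q + m + p + p * q) + q + t(r(r(m, p), r(q, p))) + r(t(r(m, k)), t(m * p * q)) + m * r(k * m * p + k * m * p + k * p * p + k * p * q, r(t(q), k + m + p))
  Sort:  m * r(k * m * p + k * m * p + k * p * p + k * p * q, r(t(q), k + m + p)) + q + r(r(k + k, k + k + k + k), r(r(k, m), k + m)) + r(r(k + m + p, p + q), k + k + k * k * m + k * m * q * q + m + p + p * q) + r(t(r(m, k)), t(m * p * q)) + t(m + q + t(q)) + t(r(r(m, p), r(q, p)))

Answer: no — m * r(k * m * p + k * m * p + k * p * p + k * p * q, r(t(q), k + m + p)) + q + r(r(k + k, k + k + k + k), r(r(k, m), k + m)) + r(r(k + m + p, p + q), k + k + k * k * m + k * m * q * q + m + p + r(q, p)) + r(t(r(m, k)), t(m * p * q)) + t(m + q + t(q)) + t(r(r(m, p), p * q)) vs m * r(k * m * p + k * m * p + k * p * p + k * p * q, r(t(q), k + m + p)) + q + r(r(k + k, k + k + k + k), r(r(k, m), k + m)) + r(r(k + m + p, p + q), k + k + k * k * m + k * m * q * q + m + p + p * q) + r(t(r(m, k)), t(m * p * q)) + t(m + q + t(q)) + t(r(r(m, p), r(q, p)))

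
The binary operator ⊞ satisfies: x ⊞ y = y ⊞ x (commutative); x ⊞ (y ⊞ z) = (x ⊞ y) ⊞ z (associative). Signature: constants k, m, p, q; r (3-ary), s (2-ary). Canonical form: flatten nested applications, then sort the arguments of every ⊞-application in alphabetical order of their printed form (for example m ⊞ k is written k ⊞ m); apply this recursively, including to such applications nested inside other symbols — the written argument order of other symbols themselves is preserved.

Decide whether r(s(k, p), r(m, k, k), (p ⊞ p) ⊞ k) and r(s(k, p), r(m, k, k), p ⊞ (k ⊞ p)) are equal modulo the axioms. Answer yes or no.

Answer: yes — both canonical forms are r(s(k, p), r(m, k, k), k ⊞ p ⊞ p)

Derivation:
Left:  r(s(k, p), r(m, k, k), (p ⊞ p) ⊞ k)
  Focus inside:  (p ⊞ p) ⊞ k
  Un-nest:  p ⊞ p ⊞ k
  Order the arguments:  k ⊞ p ⊞ p
  Reassemble:  r(s(k, p), r(m, k, k), k ⊞ p ⊞ p)
Right:  r(s(k, p), r(m, k, k), p ⊞ (k ⊞ p))
  Work inside:  p ⊞ (k ⊞ p)
  Flatten:  p ⊞ k ⊞ p
  Order the arguments:  k ⊞ p ⊞ p
  Put back:  r(s(k, p), r(m, k, k), k ⊞ p ⊞ p)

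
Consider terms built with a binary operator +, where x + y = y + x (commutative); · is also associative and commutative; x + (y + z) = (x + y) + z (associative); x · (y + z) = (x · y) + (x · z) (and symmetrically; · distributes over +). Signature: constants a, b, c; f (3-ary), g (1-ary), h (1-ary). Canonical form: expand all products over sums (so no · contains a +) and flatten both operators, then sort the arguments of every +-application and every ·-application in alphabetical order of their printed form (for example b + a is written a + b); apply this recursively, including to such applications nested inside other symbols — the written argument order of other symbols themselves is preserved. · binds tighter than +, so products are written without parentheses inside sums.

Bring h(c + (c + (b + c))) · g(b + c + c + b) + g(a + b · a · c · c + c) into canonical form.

Answer: g(a + a · b · c · c + c) + g(b + b + c + c) · h(b + c + c + c)

Derivation:
Un-nest:  g(b + b + c + c) · h(b + c + c + c) + g(a + a · b · c · c + c)
Sort arguments:  g(a + a · b · c · c + c) + g(b + b + c + c) · h(b + c + c + c)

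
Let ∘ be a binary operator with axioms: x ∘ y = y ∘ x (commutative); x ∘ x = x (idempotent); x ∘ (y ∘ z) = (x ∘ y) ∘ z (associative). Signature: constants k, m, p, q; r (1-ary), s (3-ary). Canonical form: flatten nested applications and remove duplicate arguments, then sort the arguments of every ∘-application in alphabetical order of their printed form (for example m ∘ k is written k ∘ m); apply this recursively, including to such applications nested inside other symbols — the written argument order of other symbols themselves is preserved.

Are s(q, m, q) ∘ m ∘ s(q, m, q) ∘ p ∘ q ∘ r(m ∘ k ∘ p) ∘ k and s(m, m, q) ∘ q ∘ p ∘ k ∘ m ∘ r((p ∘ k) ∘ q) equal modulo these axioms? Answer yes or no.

Left:  s(q, m, q) ∘ m ∘ s(q, m, q) ∘ p ∘ q ∘ r(m ∘ k ∘ p) ∘ k
  Simplify inside:  r(m ∘ k ∘ p)  →  r(k ∘ m ∘ p)
  Deduplicate:  drop duplicate s(q, m, q)
  Order the arguments:  k ∘ m ∘ p ∘ q ∘ r(k ∘ m ∘ p) ∘ s(q, m, q)
Right:  s(m, m, q) ∘ q ∘ p ∘ k ∘ m ∘ r((p ∘ k) ∘ q)
  Canonicalize subterm:  r((p ∘ k) ∘ q)  →  r(k ∘ p ∘ q)
  Order the arguments:  k ∘ m ∘ p ∘ q ∘ r(k ∘ p ∘ q) ∘ s(m, m, q)

Answer: no — k ∘ m ∘ p ∘ q ∘ r(k ∘ m ∘ p) ∘ s(q, m, q) vs k ∘ m ∘ p ∘ q ∘ r(k ∘ p ∘ q) ∘ s(m, m, q)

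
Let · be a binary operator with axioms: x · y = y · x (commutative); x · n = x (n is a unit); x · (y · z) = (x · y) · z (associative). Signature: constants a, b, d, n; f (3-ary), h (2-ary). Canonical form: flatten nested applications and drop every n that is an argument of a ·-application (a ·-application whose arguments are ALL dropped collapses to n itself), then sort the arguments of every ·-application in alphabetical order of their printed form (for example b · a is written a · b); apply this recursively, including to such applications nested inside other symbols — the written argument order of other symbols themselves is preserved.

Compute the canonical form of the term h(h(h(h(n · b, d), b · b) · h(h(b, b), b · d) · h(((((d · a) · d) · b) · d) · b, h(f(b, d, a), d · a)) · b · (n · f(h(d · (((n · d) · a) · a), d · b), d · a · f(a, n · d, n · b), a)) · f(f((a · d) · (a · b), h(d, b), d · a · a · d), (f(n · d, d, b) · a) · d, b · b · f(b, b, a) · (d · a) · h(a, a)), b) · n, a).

Answer: h(h(b · f(f(a · a · b · d, h(d, b), a · a · d · d), a · d · f(d, d, b), a · b · b · d · f(b, b, a) · h(a, a)) · f(h(a · a · d · d, b · d), a · d · f(a, d, b), a) · h(a · b · b · d · d · d, h(f(b, d, a), a · d)) · h(h(b, b), b · d) · h(h(b, d), b · b), b), a)

Derivation:
Descend into:  h(h(h(n · b, d), b · b) · h(h(b, b), b · d) · h(((((d · a) · d) · b) · d) · b, h(f(b, d, a), d · a)) · b · (n · f(h(d · (((n · d) · a) · a), d · b), d · a · f(a, n · d, n · b), a)) · f(f((a · d) · (a · b), h(d, b), d · a · a · d), (f(n · d, d, b) · a) · d, b · b · f(b, b, a) · (d · a) · h(a, a)), b) · n
Simplify inside:  h(h(h(n · b, d), b · b) · h(h(b, b), b · d) · h(((((d · a) · d) · b) · d) · b, h(f(b, d, a), d · a)) · b · (n · f(h(d · (((n · d) · a) · a), d · b), d · a · f(a, n · d, n · b), a)) · f(f((a · d) · (a · b), h(d, b), d · a · a · d), (f(n · d, d, b) · a) · d, b · b · f(b, b, a) · (d · a) · h(a, a)), b)  →  h(b · f(f(a · a · b · d, h(d, b), a · a · d · d), a · d · f(d, d, b), a · b · b · d · f(b, b, a) · h(a, a)) · f(h(a · a · d · d, b · d), a · d · f(a, d, b), a) · h(a · b · b · d · d · d, h(f(b, d, a), a · d)) · h(h(b, b), b · d) · h(h(b, d), b · b), b)
Units out:  drop n
Sort arguments:  h(b · f(f(a · a · b · d, h(d, b), a · a · d · d), a · d · f(d, d, b), a · b · b · d · f(b, b, a) · h(a, a)) · f(h(a · a · d · d, b · d), a · d · f(a, d, b), a) · h(a · b · b · d · d · d, h(f(b, d, a), a · d)) · h(h(b, b), b · d) · h(h(b, d), b · b), b)
Reassemble:  h(h(b · f(f(a · a · b · d, h(d, b), a · a · d · d), a · d · f(d, d, b), a · b · b · d · f(b, b, a) · h(a, a)) · f(h(a · a · d · d, b · d), a · d · f(a, d, b), a) · h(a · b · b · d · d · d, h(f(b, d, a), a · d)) · h(h(b, b), b · d) · h(h(b, d), b · b), b), a)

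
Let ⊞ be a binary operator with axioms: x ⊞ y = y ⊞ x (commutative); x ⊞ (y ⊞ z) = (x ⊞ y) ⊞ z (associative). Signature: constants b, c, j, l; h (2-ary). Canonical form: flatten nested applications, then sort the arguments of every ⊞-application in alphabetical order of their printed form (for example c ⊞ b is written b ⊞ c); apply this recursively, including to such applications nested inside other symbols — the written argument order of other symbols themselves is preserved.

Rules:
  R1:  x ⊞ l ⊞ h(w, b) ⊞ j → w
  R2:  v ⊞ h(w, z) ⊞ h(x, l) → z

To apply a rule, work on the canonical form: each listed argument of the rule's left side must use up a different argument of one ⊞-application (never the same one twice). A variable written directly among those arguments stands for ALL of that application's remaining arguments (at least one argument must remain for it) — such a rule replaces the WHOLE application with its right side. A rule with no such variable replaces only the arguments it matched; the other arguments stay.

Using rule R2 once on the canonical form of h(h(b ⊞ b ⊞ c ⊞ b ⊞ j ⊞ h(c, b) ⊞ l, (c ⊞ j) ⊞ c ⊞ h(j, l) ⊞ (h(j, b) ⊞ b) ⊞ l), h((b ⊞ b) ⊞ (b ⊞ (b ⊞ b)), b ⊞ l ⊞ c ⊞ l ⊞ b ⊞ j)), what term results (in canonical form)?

Canonical form:  h(h(b ⊞ b ⊞ b ⊞ c ⊞ h(c, b) ⊞ j ⊞ l, b ⊞ c ⊞ c ⊞ h(j, b) ⊞ h(j, l) ⊞ j ⊞ l), h(b ⊞ b ⊞ b ⊞ b ⊞ b, b ⊞ b ⊞ c ⊞ j ⊞ l ⊞ l))
R2 matches:  uses h(j, b), h(j, l);  v := b ⊞ c ⊞ c ⊞ j ⊞ l, w := j, x := j, z := b
Every leftover argument binds to the variable; the entire application is replaced.
New term:  h(h(b ⊞ b ⊞ b ⊞ c ⊞ h(c, b) ⊞ j ⊞ l, b), h(b ⊞ b ⊞ b ⊞ b ⊞ b, b ⊞ b ⊞ c ⊞ j ⊞ l ⊞ l))

Answer: h(h(b ⊞ b ⊞ b ⊞ c ⊞ h(c, b) ⊞ j ⊞ l, b), h(b ⊞ b ⊞ b ⊞ b ⊞ b, b ⊞ b ⊞ c ⊞ j ⊞ l ⊞ l))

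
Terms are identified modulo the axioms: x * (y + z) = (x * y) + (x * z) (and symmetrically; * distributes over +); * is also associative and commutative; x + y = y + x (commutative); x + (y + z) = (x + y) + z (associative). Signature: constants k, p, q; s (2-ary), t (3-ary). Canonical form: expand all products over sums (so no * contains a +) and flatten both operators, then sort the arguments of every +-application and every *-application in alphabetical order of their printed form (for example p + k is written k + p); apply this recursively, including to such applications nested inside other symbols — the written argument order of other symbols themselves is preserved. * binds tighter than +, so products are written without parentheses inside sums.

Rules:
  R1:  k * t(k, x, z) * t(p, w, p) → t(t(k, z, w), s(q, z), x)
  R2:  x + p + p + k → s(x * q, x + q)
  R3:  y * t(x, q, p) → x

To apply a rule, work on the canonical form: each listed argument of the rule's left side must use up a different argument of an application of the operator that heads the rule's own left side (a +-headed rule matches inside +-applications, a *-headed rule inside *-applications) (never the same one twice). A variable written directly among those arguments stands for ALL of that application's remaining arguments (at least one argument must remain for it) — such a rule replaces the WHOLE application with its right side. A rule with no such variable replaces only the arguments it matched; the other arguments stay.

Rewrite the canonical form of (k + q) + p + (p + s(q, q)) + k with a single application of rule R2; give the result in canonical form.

Canonical form:  k + k + p + p + q + s(q, q)
Match R2:  consume k, p, p;  x := k + q + s(q, q)
The variable takes the whole remainder — replace the entire application.
New term:  s(k * q + q * q + q * s(q, q), k + q + q + s(q, q))

Answer: s(k * q + q * q + q * s(q, q), k + q + q + s(q, q))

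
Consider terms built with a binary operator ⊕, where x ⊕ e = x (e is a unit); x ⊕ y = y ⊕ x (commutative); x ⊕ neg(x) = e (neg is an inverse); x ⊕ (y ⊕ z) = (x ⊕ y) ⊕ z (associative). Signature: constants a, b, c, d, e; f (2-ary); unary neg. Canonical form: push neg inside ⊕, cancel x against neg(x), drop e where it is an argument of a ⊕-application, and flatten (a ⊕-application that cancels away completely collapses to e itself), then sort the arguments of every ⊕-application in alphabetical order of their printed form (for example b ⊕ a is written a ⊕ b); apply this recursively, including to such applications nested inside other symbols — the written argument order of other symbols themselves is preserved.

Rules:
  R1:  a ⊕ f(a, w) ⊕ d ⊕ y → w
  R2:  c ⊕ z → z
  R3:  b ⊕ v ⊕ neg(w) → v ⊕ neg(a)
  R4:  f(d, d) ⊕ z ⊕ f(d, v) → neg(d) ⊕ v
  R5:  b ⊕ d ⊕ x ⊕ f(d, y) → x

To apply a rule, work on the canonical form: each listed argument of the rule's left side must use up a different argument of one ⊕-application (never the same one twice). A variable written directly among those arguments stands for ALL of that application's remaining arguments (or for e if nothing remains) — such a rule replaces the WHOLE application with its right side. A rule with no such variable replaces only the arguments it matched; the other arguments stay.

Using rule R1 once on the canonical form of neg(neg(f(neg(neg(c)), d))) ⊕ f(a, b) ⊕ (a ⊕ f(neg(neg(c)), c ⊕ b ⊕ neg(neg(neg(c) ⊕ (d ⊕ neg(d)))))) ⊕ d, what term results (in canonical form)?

Answer: b

Derivation:
Canonical form:  a ⊕ d ⊕ f(a, b) ⊕ f(c, b) ⊕ f(c, d)
Apply R1:  consuming a, d, f(a, b);  w := b, y := f(c, b) ⊕ f(c, d)
Every leftover argument binds to the variable; the entire application is replaced.
New term:  b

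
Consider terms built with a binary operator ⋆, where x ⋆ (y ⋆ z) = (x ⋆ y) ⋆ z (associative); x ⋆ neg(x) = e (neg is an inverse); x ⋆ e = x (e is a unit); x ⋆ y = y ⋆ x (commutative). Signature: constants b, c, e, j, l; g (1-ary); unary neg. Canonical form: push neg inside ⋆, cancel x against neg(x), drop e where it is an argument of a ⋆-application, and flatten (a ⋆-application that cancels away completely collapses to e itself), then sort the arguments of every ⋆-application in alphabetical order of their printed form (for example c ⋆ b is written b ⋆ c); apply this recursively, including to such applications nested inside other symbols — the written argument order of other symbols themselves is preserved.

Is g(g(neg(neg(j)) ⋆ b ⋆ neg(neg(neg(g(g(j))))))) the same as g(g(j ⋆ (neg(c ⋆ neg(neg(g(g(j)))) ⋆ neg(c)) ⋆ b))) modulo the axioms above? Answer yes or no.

Left:  g(g(neg(neg(j)) ⋆ b ⋆ neg(neg(neg(g(g(j)))))))
  Work inside:  neg(neg(j)) ⋆ b ⋆ neg(neg(neg(g(g(j)))))
  Push neg inside:  distribute neg over ⋆ and collapse double neg
  Combine occurrences:  j ⋆ b ⋆ neg(g(g(j)))
  Sort:  b ⋆ j ⋆ neg(g(g(j)))
  Reassemble:  g(g(b ⋆ j ⋆ neg(g(g(j)))))
Right:  g(g(j ⋆ (neg(c ⋆ neg(neg(g(g(j)))) ⋆ neg(c)) ⋆ b)))
  Descend into:  j ⋆ (neg(c ⋆ neg(neg(g(g(j)))) ⋆ neg(c)) ⋆ b)
  Push neg inside:  distribute neg over ⋆ and collapse double neg
  Inverses cancel:  c cancels
  Combine occurrences:  j ⋆ neg(g(g(j))) ⋆ b
  Order the arguments:  b ⋆ j ⋆ neg(g(g(j)))
  Rebuild:  g(g(b ⋆ j ⋆ neg(g(g(j)))))

Answer: yes — both canonical forms are g(g(b ⋆ j ⋆ neg(g(g(j)))))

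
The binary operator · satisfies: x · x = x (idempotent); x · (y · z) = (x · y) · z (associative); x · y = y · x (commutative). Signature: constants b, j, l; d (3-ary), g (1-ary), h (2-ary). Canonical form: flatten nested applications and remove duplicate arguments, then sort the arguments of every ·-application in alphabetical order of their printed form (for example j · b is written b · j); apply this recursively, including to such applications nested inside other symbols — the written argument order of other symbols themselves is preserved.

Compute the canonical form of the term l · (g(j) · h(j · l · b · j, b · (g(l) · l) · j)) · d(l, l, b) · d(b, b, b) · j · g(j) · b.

Un-nest:  l · g(j) · h(j · l · b · j, b · (g(l) · l) · j) · d(l, l, b) · d(b, b, b) · j · g(j) · b
Simplify inside:  h(j · l · b · j, b · (g(l) · l) · j)  →  h(b · j · l, b · g(l) · j · l)
Deduplicate:  drop duplicate g(j)
Sort:  b · d(b, b, b) · d(l, l, b) · g(j) · h(b · j · l, b · g(l) · j · l) · j · l

Answer: b · d(b, b, b) · d(l, l, b) · g(j) · h(b · j · l, b · g(l) · j · l) · j · l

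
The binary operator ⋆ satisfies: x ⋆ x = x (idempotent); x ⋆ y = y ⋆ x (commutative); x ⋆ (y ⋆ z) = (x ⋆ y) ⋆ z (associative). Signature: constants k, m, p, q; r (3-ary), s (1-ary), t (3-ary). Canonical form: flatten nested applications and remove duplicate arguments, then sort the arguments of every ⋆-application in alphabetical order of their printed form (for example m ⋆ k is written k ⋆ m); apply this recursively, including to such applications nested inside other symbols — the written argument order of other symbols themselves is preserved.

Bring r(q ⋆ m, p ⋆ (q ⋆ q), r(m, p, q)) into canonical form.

Answer: r(m ⋆ q, p ⋆ q, r(m, p, q))

Derivation:
Descend into:  p ⋆ (q ⋆ q)
Merge nested applications:  p ⋆ q ⋆ q
Idempotence:  drop duplicate q
Sort:  p ⋆ q
Put back:  r(m ⋆ q, p ⋆ q, r(m, p, q))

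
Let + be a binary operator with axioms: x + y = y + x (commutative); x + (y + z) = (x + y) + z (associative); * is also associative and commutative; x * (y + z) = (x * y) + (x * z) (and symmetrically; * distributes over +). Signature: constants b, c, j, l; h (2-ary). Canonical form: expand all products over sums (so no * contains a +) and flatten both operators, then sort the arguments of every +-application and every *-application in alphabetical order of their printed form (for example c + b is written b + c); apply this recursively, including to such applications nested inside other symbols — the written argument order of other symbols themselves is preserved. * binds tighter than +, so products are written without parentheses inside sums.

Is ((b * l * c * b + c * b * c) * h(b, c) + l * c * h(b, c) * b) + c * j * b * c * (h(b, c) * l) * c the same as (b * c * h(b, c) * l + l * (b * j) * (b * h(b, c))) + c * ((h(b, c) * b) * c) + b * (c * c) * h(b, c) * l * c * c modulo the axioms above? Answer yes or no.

Left:  ((b * l * c * b + c * b * c) * h(b, c) + l * c * h(b, c) * b) + c * j * b * c * (h(b, c) * l) * c
  Expand products over sums:  b * b * c * h(b, c) * l + b * c * c * h(b, c) + b * c * h(b, c) * l + b * c * c * c * h(b, c) * j * l
  Order the arguments:  b * b * c * h(b, c) * l + b * c * c * c * h(b, c) * j * l + b * c * c * h(b, c) + b * c * h(b, c) * l
Right:  (b * c * h(b, c) * l + l * (b * j) * (b * h(b, c))) + c * ((h(b, c) * b) * c) + b * (c * c) * h(b, c) * l * c * c
  Merge nested applications:  b * c * h(b, c) * l + b * b * h(b, c) * j * l + b * c * c * h(b, c) + b * c * c * c * c * h(b, c) * l
  Sort arguments:  b * b * h(b, c) * j * l + b * c * c * c * c * h(b, c) * l + b * c * c * h(b, c) + b * c * h(b, c) * l

Answer: no — b * b * c * h(b, c) * l + b * c * c * c * h(b, c) * j * l + b * c * c * h(b, c) + b * c * h(b, c) * l vs b * b * h(b, c) * j * l + b * c * c * c * c * h(b, c) * l + b * c * c * h(b, c) + b * c * h(b, c) * l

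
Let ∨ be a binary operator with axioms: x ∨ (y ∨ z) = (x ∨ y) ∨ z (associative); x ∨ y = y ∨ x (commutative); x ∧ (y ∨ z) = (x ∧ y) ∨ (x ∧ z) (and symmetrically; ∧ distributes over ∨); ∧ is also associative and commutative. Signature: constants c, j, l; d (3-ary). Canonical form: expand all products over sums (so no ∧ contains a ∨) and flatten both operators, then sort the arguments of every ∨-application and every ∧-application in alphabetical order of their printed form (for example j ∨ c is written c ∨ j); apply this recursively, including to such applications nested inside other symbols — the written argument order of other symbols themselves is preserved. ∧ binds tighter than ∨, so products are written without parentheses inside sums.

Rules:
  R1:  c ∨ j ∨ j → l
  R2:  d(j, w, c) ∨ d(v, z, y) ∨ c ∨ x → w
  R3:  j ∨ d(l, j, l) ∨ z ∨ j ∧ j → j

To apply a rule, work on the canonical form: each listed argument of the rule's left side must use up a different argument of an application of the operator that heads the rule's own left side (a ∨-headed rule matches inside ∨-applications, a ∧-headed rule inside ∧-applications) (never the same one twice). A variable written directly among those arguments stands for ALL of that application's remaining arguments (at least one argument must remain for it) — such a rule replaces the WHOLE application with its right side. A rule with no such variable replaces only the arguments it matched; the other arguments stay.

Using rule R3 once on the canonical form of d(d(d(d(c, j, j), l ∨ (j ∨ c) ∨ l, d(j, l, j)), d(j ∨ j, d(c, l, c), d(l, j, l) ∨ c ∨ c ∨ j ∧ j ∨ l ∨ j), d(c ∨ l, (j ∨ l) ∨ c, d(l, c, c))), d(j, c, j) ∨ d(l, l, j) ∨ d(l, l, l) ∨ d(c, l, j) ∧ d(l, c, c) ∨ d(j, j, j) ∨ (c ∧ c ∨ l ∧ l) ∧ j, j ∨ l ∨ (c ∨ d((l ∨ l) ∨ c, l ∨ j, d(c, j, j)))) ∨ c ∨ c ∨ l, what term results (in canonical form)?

Canonical form:  c ∨ c ∨ d(d(d(d(c, j, j), c ∨ j ∨ l ∨ l, d(j, l, j)), d(j ∨ j, d(c, l, c), c ∨ c ∨ d(l, j, l) ∨ j ∨ j ∧ j ∨ l), d(c ∨ l, c ∨ j ∨ l, d(l, c, c))), c ∧ c ∧ j ∨ d(c, l, j) ∧ d(l, c, c) ∨ d(j, c, j) ∨ d(j, j, j) ∨ d(l, l, j) ∨ d(l, l, l) ∨ j ∧ l ∧ l, c ∨ d(c ∨ l ∨ l, j ∨ l, d(c, j, j)) ∨ j ∨ l) ∨ l
R3 matches:  uses d(l, j, l), j, j ∧ j;  z := c ∨ c ∨ l
The variable takes the whole remainder — replace the entire application.
Giving:  c ∨ c ∨ d(d(d(d(c, j, j), c ∨ j ∨ l ∨ l, d(j, l, j)), d(j ∨ j, d(c, l, c), j), d(c ∨ l, c ∨ j ∨ l, d(l, c, c))), c ∧ c ∧ j ∨ d(c, l, j) ∧ d(l, c, c) ∨ d(j, c, j) ∨ d(j, j, j) ∨ d(l, l, j) ∨ d(l, l, l) ∨ j ∧ l ∧ l, c ∨ d(c ∨ l ∨ l, j ∨ l, d(c, j, j)) ∨ j ∨ l) ∨ l

Answer: c ∨ c ∨ d(d(d(d(c, j, j), c ∨ j ∨ l ∨ l, d(j, l, j)), d(j ∨ j, d(c, l, c), j), d(c ∨ l, c ∨ j ∨ l, d(l, c, c))), c ∧ c ∧ j ∨ d(c, l, j) ∧ d(l, c, c) ∨ d(j, c, j) ∨ d(j, j, j) ∨ d(l, l, j) ∨ d(l, l, l) ∨ j ∧ l ∧ l, c ∨ d(c ∨ l ∨ l, j ∨ l, d(c, j, j)) ∨ j ∨ l) ∨ l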